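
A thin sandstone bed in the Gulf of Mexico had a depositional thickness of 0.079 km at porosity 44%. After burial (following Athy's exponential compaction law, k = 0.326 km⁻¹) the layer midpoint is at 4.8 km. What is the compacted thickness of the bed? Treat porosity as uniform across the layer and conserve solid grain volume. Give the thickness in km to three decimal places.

0.049 km

Porosity at 4.8 km: φ = 0.44·exp(−0.326×4.8) = 0.0920
Solid-volume conservation: h(1−φ) = h₀(1−φ₀) ⇒ h = h₀·(1−φ₀)/(1−φ)
h = 0.079 × (1 − 0.44)/(1 − 0.0920) = 0.079 × 0.6168 = 0.0487 km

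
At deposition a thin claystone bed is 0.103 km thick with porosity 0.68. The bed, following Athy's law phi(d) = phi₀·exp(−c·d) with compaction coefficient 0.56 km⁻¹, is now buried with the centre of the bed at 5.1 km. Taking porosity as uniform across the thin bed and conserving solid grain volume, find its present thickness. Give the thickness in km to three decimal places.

Porosity at 5.1 km: phi = 0.68·exp(−0.56×5.1) = 0.0391
Solid-volume conservation: h(1−phi) = h₀(1−phi₀) ⇒ h = h₀·(1−phi₀)/(1−phi)
h = 0.103 × (1 − 0.68)/(1 − 0.0391) = 0.103 × 0.3330 = 0.0343 km

0.034 km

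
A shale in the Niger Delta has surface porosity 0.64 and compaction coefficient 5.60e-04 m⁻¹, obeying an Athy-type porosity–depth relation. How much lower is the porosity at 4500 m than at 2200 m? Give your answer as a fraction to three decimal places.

0.135

Working in km (1 km = 1000 m; β in km⁻¹ = β in m⁻¹ × 1000):
phi(2.2) = 0.64·e^(−0.56×2.2) = 0.1867
phi(4.5) = 0.64·e^(−0.56×4.5) = 0.0515
Δphi = 0.1867 − 0.0515 = 0.1352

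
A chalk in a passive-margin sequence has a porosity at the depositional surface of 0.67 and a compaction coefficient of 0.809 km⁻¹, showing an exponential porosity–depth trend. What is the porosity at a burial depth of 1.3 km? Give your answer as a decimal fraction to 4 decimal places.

n = n₀·exp(−β·z) = 0.67 × exp(−0.809 × 1.3) = 0.67 × exp(−1.052)
  = 0.67 × 0.3493 = 0.2341

0.2341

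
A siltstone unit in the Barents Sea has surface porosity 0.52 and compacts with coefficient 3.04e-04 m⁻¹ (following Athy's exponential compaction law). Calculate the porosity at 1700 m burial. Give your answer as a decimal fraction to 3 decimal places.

Working in km (1 km = 1000 m; k in km⁻¹ = k in m⁻¹ × 1000):
phi = phi₀·exp(−k·d) = 0.52 × exp(−0.304 × 1.7) = 0.52 × exp(−0.5168)
  = 0.52 × 0.5964 = 0.3101

0.310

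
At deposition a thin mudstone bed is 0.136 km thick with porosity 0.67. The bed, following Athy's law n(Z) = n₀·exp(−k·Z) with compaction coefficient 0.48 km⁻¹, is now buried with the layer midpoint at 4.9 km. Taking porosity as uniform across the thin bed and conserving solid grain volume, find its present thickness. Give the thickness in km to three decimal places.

Porosity at 4.9 km: n = 0.67·exp(−0.48×4.9) = 0.0638
Solid-volume conservation: h(1−n) = h₀(1−n₀) ⇒ h = h₀·(1−n₀)/(1−n)
h = 0.136 × (1 − 0.67)/(1 − 0.0638) = 0.136 × 0.3525 = 0.0479 km

0.048 km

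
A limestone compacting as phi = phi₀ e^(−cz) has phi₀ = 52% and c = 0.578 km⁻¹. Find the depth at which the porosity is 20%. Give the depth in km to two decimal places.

1.65 km

Invert Athy's law: z = ln(phi₀/phi) / c
z = ln(0.52/0.2) / 0.578 = ln(2.6) / 0.578 = 0.9555 / 0.578 = 1.653 km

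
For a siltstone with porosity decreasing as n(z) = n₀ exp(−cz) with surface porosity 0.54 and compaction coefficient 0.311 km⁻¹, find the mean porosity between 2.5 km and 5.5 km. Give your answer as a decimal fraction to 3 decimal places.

0.161

⟨n⟩ = (1/(z₂−z₁)) ∫ n₀ e^(−cz) dz = n₀·(e^(−c·z₁) − e^(−c·z₂)) / (c·(z₂−z₁))
e^(−0.311×2.5) = 0.4596; e^(−0.311×5.5) = 0.1808
⟨n⟩ = 0.54 × (0.4596 − 0.1808) / (0.311 × 3) = 0.54 × 0.2988 = 0.1614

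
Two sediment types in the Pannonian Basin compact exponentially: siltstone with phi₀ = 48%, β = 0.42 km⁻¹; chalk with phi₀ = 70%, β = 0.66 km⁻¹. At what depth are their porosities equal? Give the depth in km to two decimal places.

Set phi₀ₐ e^(−βₐZ) = phi₀ᵦ e^(−βᵦZ) ⇒ ln(phi₀ₐ/phi₀ᵦ) = (βₐ − βᵦ)·Z
Z = ln(0.48/0.7) / (0.42 − 0.66) = -0.3773 / -0.24 = 1.572 km

1.57 km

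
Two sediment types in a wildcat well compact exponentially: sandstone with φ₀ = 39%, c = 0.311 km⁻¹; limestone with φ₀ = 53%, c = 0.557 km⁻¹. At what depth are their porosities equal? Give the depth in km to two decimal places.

Set φ₀ₐ e^(−cₐz) = φ₀ᵦ e^(−cᵦz) ⇒ ln(φ₀ₐ/φ₀ᵦ) = (cₐ − cᵦ)·z
z = ln(0.39/0.53) / (0.311 − 0.557) = -0.3067 / -0.246 = 1.247 km

1.25 km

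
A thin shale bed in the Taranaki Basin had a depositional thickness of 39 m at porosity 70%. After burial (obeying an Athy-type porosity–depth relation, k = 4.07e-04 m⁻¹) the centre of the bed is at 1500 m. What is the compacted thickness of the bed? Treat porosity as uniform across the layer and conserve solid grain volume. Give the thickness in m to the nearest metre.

19 m

Working in km (1 km = 1000 m; k in km⁻¹ = k in m⁻¹ × 1000):
Porosity at 1.5 km: n = 0.7·exp(−0.407×1.5) = 0.3802
Solid-volume conservation: h(1−n) = h₀(1−n₀) ⇒ h = h₀·(1−n₀)/(1−n)
h = 0.039 × (1 − 0.7)/(1 − 0.3802) = 0.039 × 0.4840 = 0.0189 km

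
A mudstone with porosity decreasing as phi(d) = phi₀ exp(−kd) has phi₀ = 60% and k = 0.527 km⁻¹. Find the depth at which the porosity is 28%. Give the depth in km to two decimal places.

1.45 km

Invert Athy's law: d = ln(phi₀/phi) / k
d = ln(0.6/0.28) / 0.527 = ln(2.143) / 0.527 = 0.7621 / 0.527 = 1.446 km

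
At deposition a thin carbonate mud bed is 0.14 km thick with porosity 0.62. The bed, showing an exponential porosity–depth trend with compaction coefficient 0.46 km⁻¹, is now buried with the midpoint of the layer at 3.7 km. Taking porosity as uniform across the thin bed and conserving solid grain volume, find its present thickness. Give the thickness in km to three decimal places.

0.060 km

Porosity at 3.7 km: φ = 0.62·exp(−0.46×3.7) = 0.1130
Solid-volume conservation: h(1−φ) = h₀(1−φ₀) ⇒ h = h₀·(1−φ₀)/(1−φ)
h = 0.14 × (1 − 0.62)/(1 − 0.1130) = 0.14 × 0.4284 = 0.0600 km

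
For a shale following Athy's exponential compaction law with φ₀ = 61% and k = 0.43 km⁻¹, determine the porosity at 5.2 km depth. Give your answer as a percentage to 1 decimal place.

φ = φ₀·exp(−k·z) = 0.61 × exp(−0.43 × 5.2) = 0.61 × exp(−2.236)
  = 0.61 × 0.1069 = 0.0652

6.5%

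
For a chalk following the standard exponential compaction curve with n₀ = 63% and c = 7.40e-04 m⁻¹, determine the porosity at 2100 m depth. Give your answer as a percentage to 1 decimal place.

13.3%

Working in km (1 km = 1000 m; c in km⁻¹ = c in m⁻¹ × 1000):
n = n₀·exp(−c·Z) = 0.63 × exp(−0.74 × 2.1) = 0.63 × exp(−1.554)
  = 0.63 × 0.2114 = 0.1332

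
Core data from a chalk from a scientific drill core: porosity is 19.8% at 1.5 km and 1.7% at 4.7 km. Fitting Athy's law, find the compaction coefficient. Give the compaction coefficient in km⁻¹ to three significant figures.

Athy: n(z) = n₀ e^(−cz) ⇒ n₁/n₂ = e^{c(z₂−z₁)} ⇒ c = ln(n₁/n₂)/(z₂−z₁)
c = ln(0.198/0.017) / (4.7 − 1.5) = ln(11.65) / 3.2 = 2.4551 / 3.2 = 0.7672 km⁻¹

0.767 km⁻¹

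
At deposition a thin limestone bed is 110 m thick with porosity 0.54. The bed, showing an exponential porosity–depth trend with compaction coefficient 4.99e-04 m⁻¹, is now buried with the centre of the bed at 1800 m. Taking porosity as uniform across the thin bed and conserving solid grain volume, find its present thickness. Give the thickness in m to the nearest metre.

Working in km (1 km = 1000 m; k in km⁻¹ = k in m⁻¹ × 1000):
Porosity at 1.8 km: φ = 0.54·exp(−0.499×1.8) = 0.2199
Solid-volume conservation: h(1−φ) = h₀(1−φ₀) ⇒ h = h₀·(1−φ₀)/(1−φ)
h = 0.11 × (1 − 0.54)/(1 − 0.2199) = 0.11 × 0.5897 = 0.0649 km

65 m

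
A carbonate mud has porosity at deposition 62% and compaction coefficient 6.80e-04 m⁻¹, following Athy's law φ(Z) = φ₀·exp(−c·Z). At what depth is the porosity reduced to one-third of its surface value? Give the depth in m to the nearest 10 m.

Working in km (1 km = 1000 m; c in km⁻¹ = c in m⁻¹ × 1000):
φ/φ₀ = 1/3 ⇒ exp(−c·Z) = 1/3 ⇒ Z = ln(3) / c
Z = 1.0986 / 0.68 = 1.616 km

1620 m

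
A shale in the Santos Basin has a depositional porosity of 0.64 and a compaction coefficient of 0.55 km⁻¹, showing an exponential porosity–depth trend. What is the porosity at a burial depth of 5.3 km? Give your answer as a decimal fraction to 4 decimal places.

phi = phi₀·exp(−β·z) = 0.64 × exp(−0.55 × 5.3) = 0.64 × exp(−2.915)
  = 0.64 × 0.0542 = 0.0347

0.0347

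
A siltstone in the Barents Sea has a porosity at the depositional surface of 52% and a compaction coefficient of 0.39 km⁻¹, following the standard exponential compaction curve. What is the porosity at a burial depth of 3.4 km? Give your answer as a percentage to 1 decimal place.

φ = φ₀·exp(−c·Z) = 0.52 × exp(−0.39 × 3.4) = 0.52 × exp(−1.326)
  = 0.52 × 0.2655 = 0.1381

13.8%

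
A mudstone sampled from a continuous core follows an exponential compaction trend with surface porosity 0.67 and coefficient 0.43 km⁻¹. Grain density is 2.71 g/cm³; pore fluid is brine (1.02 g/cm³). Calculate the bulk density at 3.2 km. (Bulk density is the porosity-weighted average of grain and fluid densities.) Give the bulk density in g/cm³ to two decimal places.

Porosity at depth: phi = 0.67·exp(−0.43×3.2) = 0.67×0.2526 = 0.1692
Bulk density: ρ_b = (1−phi)ρ_g + phi·ρ_f = 0.8308×2.71 + 0.1692×1.02
       = 2.251 + 0.173 = 2.424 g/cm³

2.42 g/cm³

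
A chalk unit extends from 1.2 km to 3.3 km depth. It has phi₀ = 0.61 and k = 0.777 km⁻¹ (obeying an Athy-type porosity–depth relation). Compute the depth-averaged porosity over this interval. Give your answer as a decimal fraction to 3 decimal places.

⟨phi⟩ = (1/(Z₂−Z₁)) ∫ phi₀ e^(−kZ) dZ = phi₀·(e^(−k·Z₁) − e^(−k·Z₂)) / (k·(Z₂−Z₁))
e^(−0.777×1.2) = 0.3936; e^(−0.777×3.3) = 0.0770
⟨phi⟩ = 0.61 × (0.3936 − 0.0770) / (0.777 × 2.1) = 0.61 × 0.1940 = 0.1184

0.118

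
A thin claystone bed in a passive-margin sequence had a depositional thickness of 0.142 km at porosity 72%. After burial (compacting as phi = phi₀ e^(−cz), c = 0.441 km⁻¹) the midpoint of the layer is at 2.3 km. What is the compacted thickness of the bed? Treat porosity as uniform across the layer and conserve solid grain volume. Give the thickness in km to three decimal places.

0.054 km

Porosity at 2.3 km: phi = 0.72·exp(−0.441×2.3) = 0.2611
Solid-volume conservation: h(1−phi) = h₀(1−phi₀) ⇒ h = h₀·(1−phi₀)/(1−phi)
h = 0.142 × (1 − 0.72)/(1 − 0.2611) = 0.142 × 0.3789 = 0.0538 km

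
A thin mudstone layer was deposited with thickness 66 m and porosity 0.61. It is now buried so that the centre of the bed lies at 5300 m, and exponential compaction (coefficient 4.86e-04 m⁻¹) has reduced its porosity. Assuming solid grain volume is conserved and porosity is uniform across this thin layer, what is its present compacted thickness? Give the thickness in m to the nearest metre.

Working in km (1 km = 1000 m; β in km⁻¹ = β in m⁻¹ × 1000):
Porosity at 5.3 km: φ = 0.61·exp(−0.486×5.3) = 0.0464
Solid-volume conservation: h(1−φ) = h₀(1−φ₀) ⇒ h = h₀·(1−φ₀)/(1−φ)
h = 0.066 × (1 − 0.61)/(1 − 0.0464) = 0.066 × 0.4090 = 0.0270 km

27 m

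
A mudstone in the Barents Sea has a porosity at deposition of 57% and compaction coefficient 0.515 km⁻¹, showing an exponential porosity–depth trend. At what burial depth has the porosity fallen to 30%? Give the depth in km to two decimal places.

1.25 km

Invert Athy's law: Z = ln(φ₀/φ) / c
Z = ln(0.57/0.3) / 0.515 = ln(1.9) / 0.515 = 0.6419 / 0.515 = 1.246 km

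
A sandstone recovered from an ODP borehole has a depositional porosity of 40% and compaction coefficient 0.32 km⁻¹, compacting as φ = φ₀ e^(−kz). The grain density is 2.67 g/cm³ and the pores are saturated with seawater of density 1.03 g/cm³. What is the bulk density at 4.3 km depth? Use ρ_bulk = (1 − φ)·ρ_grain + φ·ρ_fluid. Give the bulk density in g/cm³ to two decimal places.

2.50 g/cm³

Porosity at depth: φ = 0.4·exp(−0.32×4.3) = 0.4×0.2526 = 0.1010
Bulk density: ρ_b = (1−φ)ρ_g + φ·ρ_f = 0.8990×2.67 + 0.1010×1.03
       = 2.400 + 0.104 = 2.504 g/cm³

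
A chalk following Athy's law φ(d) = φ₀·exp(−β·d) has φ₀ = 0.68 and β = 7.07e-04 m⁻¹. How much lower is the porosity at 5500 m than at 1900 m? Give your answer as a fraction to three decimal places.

0.164

Working in km (1 km = 1000 m; β in km⁻¹ = β in m⁻¹ × 1000):
φ(1.9) = 0.68·e^(−0.707×1.9) = 0.1775
φ(5.5) = 0.68·e^(−0.707×5.5) = 0.0139
Δφ = 0.1775 − 0.0139 = 0.1635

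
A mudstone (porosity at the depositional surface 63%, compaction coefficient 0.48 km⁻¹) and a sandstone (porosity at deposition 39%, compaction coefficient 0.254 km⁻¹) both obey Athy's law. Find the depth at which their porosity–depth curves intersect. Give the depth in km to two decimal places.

2.12 km

Set phi₀ₐ e^(−cₐZ) = phi₀ᵦ e^(−cᵦZ) ⇒ ln(phi₀ₐ/phi₀ᵦ) = (cₐ − cᵦ)·Z
Z = ln(0.63/0.39) / (0.48 − 0.254) = 0.4796 / 0.226 = 2.122 km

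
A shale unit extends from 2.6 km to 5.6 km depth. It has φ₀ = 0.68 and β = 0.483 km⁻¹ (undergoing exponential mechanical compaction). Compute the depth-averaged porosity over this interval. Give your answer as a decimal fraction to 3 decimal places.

⟨φ⟩ = (1/(d₂−d₁)) ∫ φ₀ e^(−βd) dd = φ₀·(e^(−β·d₁) − e^(−β·d₂)) / (β·(d₂−d₁))
e^(−0.483×2.6) = 0.2848; e^(−0.483×5.6) = 0.0669
⟨φ⟩ = 0.68 × (0.2848 − 0.0669) / (0.483 × 3) = 0.68 × 0.1504 = 0.1023

0.102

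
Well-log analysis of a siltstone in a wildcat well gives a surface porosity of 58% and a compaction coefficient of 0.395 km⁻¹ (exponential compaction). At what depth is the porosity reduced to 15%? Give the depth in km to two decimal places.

Invert Athy's law: d = ln(n₀/n) / k
d = ln(0.58/0.15) / 0.395 = ln(3.867) / 0.395 = 1.3524 / 0.395 = 3.424 km

3.42 km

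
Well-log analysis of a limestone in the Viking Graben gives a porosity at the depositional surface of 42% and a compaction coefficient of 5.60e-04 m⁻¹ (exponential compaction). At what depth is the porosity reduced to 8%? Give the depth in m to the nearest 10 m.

2960 m

Working in km (1 km = 1000 m; k in km⁻¹ = k in m⁻¹ × 1000):
Invert Athy's law: Z = ln(φ₀/φ) / k
Z = ln(0.42/0.08) / 0.56 = ln(5.25) / 0.56 = 1.6582 / 0.56 = 2.961 km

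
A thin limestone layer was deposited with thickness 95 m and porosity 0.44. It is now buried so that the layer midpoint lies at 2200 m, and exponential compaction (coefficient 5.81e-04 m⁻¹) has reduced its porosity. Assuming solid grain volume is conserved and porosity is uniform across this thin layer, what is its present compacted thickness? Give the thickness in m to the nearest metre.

Working in km (1 km = 1000 m; k in km⁻¹ = k in m⁻¹ × 1000):
Porosity at 2.2 km: phi = 0.44·exp(−0.581×2.2) = 0.1226
Solid-volume conservation: h(1−phi) = h₀(1−phi₀) ⇒ h = h₀·(1−phi₀)/(1−phi)
h = 0.095 × (1 − 0.44)/(1 − 0.1226) = 0.095 × 0.6382 = 0.0606 km

61 m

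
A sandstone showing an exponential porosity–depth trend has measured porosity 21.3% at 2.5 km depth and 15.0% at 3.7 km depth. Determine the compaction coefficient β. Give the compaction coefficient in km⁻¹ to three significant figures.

0.292 km⁻¹

Athy: n(Z) = n₀ e^(−βZ) ⇒ n₁/n₂ = e^{β(Z₂−Z₁)} ⇒ β = ln(n₁/n₂)/(Z₂−Z₁)
β = ln(0.213/0.15) / (3.7 − 2.5) = ln(1.42) / 1.2 = 0.3507 / 1.2 = 0.2922 km⁻¹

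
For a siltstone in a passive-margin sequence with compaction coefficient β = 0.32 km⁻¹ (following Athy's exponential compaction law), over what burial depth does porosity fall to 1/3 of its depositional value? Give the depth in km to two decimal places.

3.43 km

n/n₀ = 1/3 ⇒ exp(−β·z) = 1/3 ⇒ z = ln(3) / β
z = 1.0986 / 0.32 = 3.433 km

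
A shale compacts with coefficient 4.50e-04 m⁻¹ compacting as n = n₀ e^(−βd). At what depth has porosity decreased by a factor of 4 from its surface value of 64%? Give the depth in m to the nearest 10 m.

Working in km (1 km = 1000 m; β in km⁻¹ = β in m⁻¹ × 1000):
n/n₀ = 1/4 ⇒ exp(−β·d) = 1/4 ⇒ d = ln(4) / β
d = 1.3863 / 0.45 = 3.081 km

3080 m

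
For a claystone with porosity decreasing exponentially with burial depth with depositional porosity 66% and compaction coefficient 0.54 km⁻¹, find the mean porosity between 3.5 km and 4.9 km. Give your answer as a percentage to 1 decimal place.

7.0%

⟨n⟩ = (1/(d₂−d₁)) ∫ n₀ e^(−cd) dd = n₀·(e^(−c·d₁) − e^(−c·d₂)) / (c·(d₂−d₁))
e^(−0.54×3.5) = 0.1511; e^(−0.54×4.9) = 0.0709
⟨n⟩ = 0.66 × (0.1511 − 0.0709) / (0.54 × 1.4) = 0.66 × 0.1060 = 0.0700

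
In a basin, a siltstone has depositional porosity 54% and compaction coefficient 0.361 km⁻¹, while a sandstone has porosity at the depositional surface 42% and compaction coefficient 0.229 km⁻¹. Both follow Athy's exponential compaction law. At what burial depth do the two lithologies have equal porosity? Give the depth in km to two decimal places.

Set phi₀ₐ e^(−kₐZ) = phi₀ᵦ e^(−kᵦZ) ⇒ ln(phi₀ₐ/phi₀ᵦ) = (kₐ − kᵦ)·Z
Z = ln(0.54/0.42) / (0.361 − 0.229) = 0.2513 / 0.132 = 1.904 km

1.90 km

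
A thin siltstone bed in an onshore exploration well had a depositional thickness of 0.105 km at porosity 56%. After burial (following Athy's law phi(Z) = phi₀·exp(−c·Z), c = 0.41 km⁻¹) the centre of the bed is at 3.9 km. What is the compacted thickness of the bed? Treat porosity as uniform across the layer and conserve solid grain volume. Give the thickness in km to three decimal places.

0.052 km

Porosity at 3.9 km: phi = 0.56·exp(−0.41×3.9) = 0.1132
Solid-volume conservation: h(1−phi) = h₀(1−phi₀) ⇒ h = h₀·(1−phi₀)/(1−phi)
h = 0.105 × (1 − 0.56)/(1 − 0.1132) = 0.105 × 0.4962 = 0.0521 km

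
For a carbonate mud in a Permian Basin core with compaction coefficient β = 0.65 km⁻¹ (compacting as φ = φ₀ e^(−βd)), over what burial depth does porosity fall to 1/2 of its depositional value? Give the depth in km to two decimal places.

1.07 km

φ/φ₀ = 1/2 ⇒ exp(−β·d) = 1/2 ⇒ d = ln(2) / β
d = 0.6931 / 0.65 = 1.066 km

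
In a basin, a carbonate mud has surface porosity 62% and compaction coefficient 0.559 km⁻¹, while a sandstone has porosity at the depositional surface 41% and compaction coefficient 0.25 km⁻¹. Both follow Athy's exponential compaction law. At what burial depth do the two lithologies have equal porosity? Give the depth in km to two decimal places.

Set φ₀ₐ e^(−kₐZ) = φ₀ᵦ e^(−kᵦZ) ⇒ ln(φ₀ₐ/φ₀ᵦ) = (kₐ − kᵦ)·Z
Z = ln(0.62/0.41) / (0.559 − 0.25) = 0.4136 / 0.309 = 1.338 km

1.34 km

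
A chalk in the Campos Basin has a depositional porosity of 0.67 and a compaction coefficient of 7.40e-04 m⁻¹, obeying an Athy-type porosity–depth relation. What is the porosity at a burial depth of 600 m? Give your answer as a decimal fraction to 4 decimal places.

Working in km (1 km = 1000 m; c in km⁻¹ = c in m⁻¹ × 1000):
n = n₀·exp(−c·z) = 0.67 × exp(−0.74 × 0.6) = 0.67 × exp(−0.444)
  = 0.67 × 0.6415 = 0.4298

0.4298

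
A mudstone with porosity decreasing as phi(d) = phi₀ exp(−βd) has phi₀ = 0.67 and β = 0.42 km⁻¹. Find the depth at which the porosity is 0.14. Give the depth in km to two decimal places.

Invert Athy's law: d = ln(phi₀/phi) / β
d = ln(0.67/0.14) / 0.42 = ln(4.786) / 0.42 = 1.5656 / 0.42 = 3.728 km

3.73 km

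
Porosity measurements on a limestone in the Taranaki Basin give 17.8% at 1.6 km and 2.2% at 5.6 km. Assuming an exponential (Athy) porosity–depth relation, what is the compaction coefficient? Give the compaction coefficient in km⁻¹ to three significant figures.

0.523 km⁻¹

Athy: φ(z) = φ₀ e^(−βz) ⇒ φ₁/φ₂ = e^{β(z₂−z₁)} ⇒ β = ln(φ₁/φ₂)/(z₂−z₁)
β = ln(0.178/0.022) / (5.6 − 1.6) = ln(8.091) / 4 = 2.0907 / 4 = 0.5227 km⁻¹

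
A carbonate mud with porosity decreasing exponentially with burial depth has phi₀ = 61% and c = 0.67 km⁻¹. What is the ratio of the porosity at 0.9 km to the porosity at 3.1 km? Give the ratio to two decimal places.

4.37

phi(d₁)/phi(d₂) = e^(−c·d₁)/e^(−c·d₂) = e^{c(d₂−d₁)}
= exp(0.67 × 2.2) = exp(1.474) = 4.3667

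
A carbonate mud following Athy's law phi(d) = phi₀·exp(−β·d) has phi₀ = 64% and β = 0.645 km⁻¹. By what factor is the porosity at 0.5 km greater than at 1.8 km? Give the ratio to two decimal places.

phi(d₁)/phi(d₂) = e^(−β·d₁)/e^(−β·d₂) = e^{β(d₂−d₁)}
= exp(0.645 × 1.3) = exp(0.8385) = 2.3129

2.31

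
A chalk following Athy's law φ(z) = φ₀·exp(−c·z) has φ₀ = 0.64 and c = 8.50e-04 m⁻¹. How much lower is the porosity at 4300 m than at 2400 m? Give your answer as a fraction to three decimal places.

Working in km (1 km = 1000 m; c in km⁻¹ = c in m⁻¹ × 1000):
φ(2.4) = 0.64·e^(−0.85×2.4) = 0.0832
φ(4.3) = 0.64·e^(−0.85×4.3) = 0.0166
Δφ = 0.0832 − 0.0166 = 0.0667

0.067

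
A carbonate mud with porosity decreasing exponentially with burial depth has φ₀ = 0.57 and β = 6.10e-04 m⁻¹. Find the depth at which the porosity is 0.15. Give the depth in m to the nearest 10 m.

Working in km (1 km = 1000 m; β in km⁻¹ = β in m⁻¹ × 1000):
Invert Athy's law: d = ln(φ₀/φ) / β
d = ln(0.57/0.15) / 0.61 = ln(3.8) / 0.61 = 1.3350 / 0.61 = 2.189 km

2190 m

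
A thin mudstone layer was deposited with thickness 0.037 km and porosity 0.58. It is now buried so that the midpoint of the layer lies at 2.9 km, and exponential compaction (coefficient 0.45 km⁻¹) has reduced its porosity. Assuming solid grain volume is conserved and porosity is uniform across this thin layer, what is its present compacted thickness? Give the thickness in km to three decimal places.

Porosity at 2.9 km: φ = 0.58·exp(−0.45×2.9) = 0.1573
Solid-volume conservation: h(1−φ) = h₀(1−φ₀) ⇒ h = h₀·(1−φ₀)/(1−φ)
h = 0.037 × (1 − 0.58)/(1 − 0.1573) = 0.037 × 0.4984 = 0.0184 km

0.018 km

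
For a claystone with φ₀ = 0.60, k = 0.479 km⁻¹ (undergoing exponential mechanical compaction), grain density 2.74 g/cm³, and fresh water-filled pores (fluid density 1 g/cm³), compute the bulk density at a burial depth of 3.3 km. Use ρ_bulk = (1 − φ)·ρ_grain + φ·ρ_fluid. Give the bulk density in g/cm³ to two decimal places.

Porosity at depth: φ = 0.6·exp(−0.479×3.3) = 0.6×0.2058 = 0.1235
Bulk density: ρ_b = (1−φ)ρ_g + φ·ρ_f = 0.8765×2.74 + 0.1235×1
       = 2.402 + 0.123 = 2.525 g/cm³

2.53 g/cm³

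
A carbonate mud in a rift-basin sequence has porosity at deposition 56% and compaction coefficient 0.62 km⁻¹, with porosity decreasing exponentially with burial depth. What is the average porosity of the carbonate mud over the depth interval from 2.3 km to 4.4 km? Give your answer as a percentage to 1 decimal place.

⟨n⟩ = (1/(Z₂−Z₁)) ∫ n₀ e^(−kZ) dZ = n₀·(e^(−k·Z₁) − e^(−k·Z₂)) / (k·(Z₂−Z₁))
e^(−0.62×2.3) = 0.2403; e^(−0.62×4.4) = 0.0653
⟨n⟩ = 0.56 × (0.2403 − 0.0653) / (0.62 × 2.1) = 0.56 × 0.1343 = 0.0752

7.5%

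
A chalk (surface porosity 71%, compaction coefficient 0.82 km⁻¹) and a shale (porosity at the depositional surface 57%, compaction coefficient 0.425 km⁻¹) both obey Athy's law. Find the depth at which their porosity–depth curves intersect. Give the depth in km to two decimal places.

Set phi₀ₐ e^(−kₐd) = phi₀ᵦ e^(−kᵦd) ⇒ ln(phi₀ₐ/phi₀ᵦ) = (kₐ − kᵦ)·d
d = ln(0.71/0.57) / (0.82 − 0.425) = 0.2196 / 0.395 = 0.556 km

0.56 km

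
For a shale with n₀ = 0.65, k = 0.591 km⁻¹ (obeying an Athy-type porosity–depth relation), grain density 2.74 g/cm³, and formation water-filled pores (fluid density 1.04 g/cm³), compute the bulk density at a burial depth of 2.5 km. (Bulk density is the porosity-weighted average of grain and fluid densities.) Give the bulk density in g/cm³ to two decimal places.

2.49 g/cm³

Porosity at depth: n = 0.65·exp(−0.591×2.5) = 0.65×0.2282 = 0.1483
Bulk density: ρ_b = (1−n)ρ_g + n·ρ_f = 0.8517×2.74 + 0.1483×1.04
       = 2.334 + 0.154 = 2.488 g/cm³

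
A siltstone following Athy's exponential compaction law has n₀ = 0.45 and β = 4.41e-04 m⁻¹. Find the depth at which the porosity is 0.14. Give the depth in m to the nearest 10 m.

Working in km (1 km = 1000 m; β in km⁻¹ = β in m⁻¹ × 1000):
Invert Athy's law: z = ln(n₀/n) / β
z = ln(0.45/0.14) / 0.441 = ln(3.214) / 0.441 = 1.1676 / 0.441 = 2.648 km

2650 m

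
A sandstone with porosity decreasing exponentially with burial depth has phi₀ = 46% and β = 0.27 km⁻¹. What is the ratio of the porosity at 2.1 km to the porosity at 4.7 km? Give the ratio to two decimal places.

phi(z₁)/phi(z₂) = e^(−β·z₁)/e^(−β·z₂) = e^{β(z₂−z₁)}
= exp(0.27 × 2.6) = exp(0.702) = 2.0178

2.02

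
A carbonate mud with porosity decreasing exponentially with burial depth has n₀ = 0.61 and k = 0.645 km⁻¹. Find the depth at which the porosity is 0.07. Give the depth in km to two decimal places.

Invert Athy's law: Z = ln(n₀/n) / k
Z = ln(0.61/0.07) / 0.645 = ln(8.714) / 0.645 = 2.1650 / 0.645 = 3.357 km

3.36 km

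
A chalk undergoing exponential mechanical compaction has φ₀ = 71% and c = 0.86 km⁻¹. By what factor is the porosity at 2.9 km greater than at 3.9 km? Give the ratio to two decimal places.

2.36

φ(d₁)/φ(d₂) = e^(−c·d₁)/e^(−c·d₂) = e^{c(d₂−d₁)}
= exp(0.86 × 1) = exp(0.86) = 2.3632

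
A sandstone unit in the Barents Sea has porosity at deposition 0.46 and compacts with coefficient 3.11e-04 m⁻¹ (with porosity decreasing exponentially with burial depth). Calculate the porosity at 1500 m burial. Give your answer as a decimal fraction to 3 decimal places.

Working in km (1 km = 1000 m; β in km⁻¹ = β in m⁻¹ × 1000):
phi = phi₀·exp(−β·z) = 0.46 × exp(−0.311 × 1.5) = 0.46 × exp(−0.4665)
  = 0.46 × 0.6272 = 0.2885

0.289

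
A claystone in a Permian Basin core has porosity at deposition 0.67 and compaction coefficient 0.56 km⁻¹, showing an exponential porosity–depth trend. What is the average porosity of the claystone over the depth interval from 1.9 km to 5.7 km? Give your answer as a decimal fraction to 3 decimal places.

⟨n⟩ = (1/(Z₂−Z₁)) ∫ n₀ e^(−cZ) dZ = n₀·(e^(−c·Z₁) − e^(−c·Z₂)) / (c·(Z₂−Z₁))
e^(−0.56×1.9) = 0.3451; e^(−0.56×5.7) = 0.0411
⟨n⟩ = 0.67 × (0.3451 − 0.0411) / (0.56 × 3.8) = 0.67 × 0.1428 = 0.0957

0.096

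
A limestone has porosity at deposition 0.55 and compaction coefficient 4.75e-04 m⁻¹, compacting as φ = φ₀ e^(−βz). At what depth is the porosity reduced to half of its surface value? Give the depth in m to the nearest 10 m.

Working in km (1 km = 1000 m; β in km⁻¹ = β in m⁻¹ × 1000):
φ/φ₀ = 1/2 ⇒ exp(−β·z) = 1/2 ⇒ z = ln(2) / β
z = 0.6931 / 0.475 = 1.459 km

1460 m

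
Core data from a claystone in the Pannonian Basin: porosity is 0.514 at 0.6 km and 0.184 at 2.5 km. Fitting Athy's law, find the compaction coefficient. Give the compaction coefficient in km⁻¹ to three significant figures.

0.541 km⁻¹

Athy: phi(z) = phi₀ e^(−kz) ⇒ phi₁/phi₂ = e^{k(z₂−z₁)} ⇒ k = ln(phi₁/phi₂)/(z₂−z₁)
k = ln(0.514/0.184) / (2.5 − 0.6) = ln(2.793) / 1.9 = 1.0273 / 1.9 = 0.5407 km⁻¹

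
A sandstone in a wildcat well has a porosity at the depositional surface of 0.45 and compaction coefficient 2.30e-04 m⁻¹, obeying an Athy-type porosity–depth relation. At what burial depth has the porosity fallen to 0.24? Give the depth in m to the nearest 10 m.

Working in km (1 km = 1000 m; k in km⁻¹ = k in m⁻¹ × 1000):
Invert Athy's law: d = ln(n₀/n) / k
d = ln(0.45/0.24) / 0.23 = ln(1.875) / 0.23 = 0.6286 / 0.23 = 2.733 km

2730 m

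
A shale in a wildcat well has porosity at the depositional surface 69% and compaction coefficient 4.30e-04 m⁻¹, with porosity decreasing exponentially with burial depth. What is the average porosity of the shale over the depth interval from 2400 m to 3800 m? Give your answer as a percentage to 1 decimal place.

18.5%

Working in km (1 km = 1000 m; β in km⁻¹ = β in m⁻¹ × 1000):
⟨phi⟩ = (1/(z₂−z₁)) ∫ phi₀ e^(−βz) dz = phi₀·(e^(−β·z₁) − e^(−β·z₂)) / (β·(z₂−z₁))
e^(−0.43×2.4) = 0.3563; e^(−0.43×3.8) = 0.1951
⟨phi⟩ = 0.69 × (0.3563 − 0.1951) / (0.43 × 1.4) = 0.69 × 0.2677 = 0.1847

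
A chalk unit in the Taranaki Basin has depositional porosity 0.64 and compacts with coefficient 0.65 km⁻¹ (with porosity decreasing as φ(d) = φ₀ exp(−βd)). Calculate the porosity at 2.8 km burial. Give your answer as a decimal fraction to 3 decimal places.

φ = φ₀·exp(−β·d) = 0.64 × exp(−0.65 × 2.8) = 0.64 × exp(−1.82)
  = 0.64 × 0.1620 = 0.1037

0.104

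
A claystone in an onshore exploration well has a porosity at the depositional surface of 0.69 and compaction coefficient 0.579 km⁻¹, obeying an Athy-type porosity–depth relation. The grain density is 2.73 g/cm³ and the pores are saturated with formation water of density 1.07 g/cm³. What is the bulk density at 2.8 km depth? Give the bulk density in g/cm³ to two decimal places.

Porosity at depth: phi = 0.69·exp(−0.579×2.8) = 0.69×0.1977 = 0.1364
Bulk density: ρ_b = (1−phi)ρ_g + phi·ρ_f = 0.8636×2.73 + 0.1364×1.07
       = 2.358 + 0.146 = 2.504 g/cm³

2.50 g/cm³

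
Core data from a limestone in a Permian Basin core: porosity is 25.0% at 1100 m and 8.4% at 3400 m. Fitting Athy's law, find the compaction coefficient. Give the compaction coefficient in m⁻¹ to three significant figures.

0.000474 m⁻¹

Working in km (1 km = 1000 m; β in km⁻¹ = β in m⁻¹ × 1000):
Athy: φ(z) = φ₀ e^(−βz) ⇒ φ₁/φ₂ = e^{β(z₂−z₁)} ⇒ β = ln(φ₁/φ₂)/(z₂−z₁)
β = ln(0.25/0.084) / (3.4 − 1.1) = ln(2.976) / 2.3 = 1.0906 / 2.3 = 0.4742 km⁻¹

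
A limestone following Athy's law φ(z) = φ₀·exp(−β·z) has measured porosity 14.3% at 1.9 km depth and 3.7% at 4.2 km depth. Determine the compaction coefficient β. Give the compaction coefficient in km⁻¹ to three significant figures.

Athy: φ(z) = φ₀ e^(−βz) ⇒ φ₁/φ₂ = e^{β(z₂−z₁)} ⇒ β = ln(φ₁/φ₂)/(z₂−z₁)
β = ln(0.143/0.037) / (4.2 − 1.9) = ln(3.865) / 2.3 = 1.3519 / 2.3 = 0.5878 km⁻¹

0.588 km⁻¹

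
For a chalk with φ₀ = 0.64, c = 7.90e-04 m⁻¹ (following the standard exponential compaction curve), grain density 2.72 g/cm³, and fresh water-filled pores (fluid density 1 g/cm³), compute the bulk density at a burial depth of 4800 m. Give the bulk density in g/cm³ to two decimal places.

2.70 g/cm³

Working in km (1 km = 1000 m; c in km⁻¹ = c in m⁻¹ × 1000):
Porosity at depth: φ = 0.64·exp(−0.79×4.8) = 0.64×0.0226 = 0.0144
Bulk density: ρ_b = (1−φ)ρ_g + φ·ρ_f = 0.9856×2.72 + 0.0144×1
       = 2.681 + 0.014 = 2.695 g/cm³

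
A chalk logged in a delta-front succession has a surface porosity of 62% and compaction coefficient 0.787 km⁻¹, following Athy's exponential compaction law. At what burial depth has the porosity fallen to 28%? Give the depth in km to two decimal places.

1.01 km

Invert Athy's law: d = ln(φ₀/φ) / c
d = ln(0.62/0.28) / 0.787 = ln(2.214) / 0.787 = 0.7949 / 0.787 = 1.010 km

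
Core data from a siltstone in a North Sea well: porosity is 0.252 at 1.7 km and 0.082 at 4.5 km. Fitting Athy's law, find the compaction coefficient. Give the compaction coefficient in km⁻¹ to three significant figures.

Athy: phi(z) = phi₀ e^(−kz) ⇒ phi₁/phi₂ = e^{k(z₂−z₁)} ⇒ k = ln(phi₁/phi₂)/(z₂−z₁)
k = ln(0.252/0.082) / (4.5 − 1.7) = ln(3.073) / 2.8 = 1.1227 / 2.8 = 0.401 km⁻¹

0.401 km⁻¹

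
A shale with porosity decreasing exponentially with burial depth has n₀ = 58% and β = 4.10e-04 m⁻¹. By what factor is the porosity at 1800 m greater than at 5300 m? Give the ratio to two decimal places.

Working in km (1 km = 1000 m; β in km⁻¹ = β in m⁻¹ × 1000):
n(d₁)/n(d₂) = e^(−β·d₁)/e^(−β·d₂) = e^{β(d₂−d₁)}
= exp(0.41 × 3.5) = exp(1.435) = 4.1996

4.20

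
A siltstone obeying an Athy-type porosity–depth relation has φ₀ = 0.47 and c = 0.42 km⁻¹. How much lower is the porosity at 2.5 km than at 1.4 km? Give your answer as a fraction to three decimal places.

0.097

φ(1.4) = 0.47·e^(−0.42×1.4) = 0.2611
φ(2.5) = 0.47·e^(−0.42×2.5) = 0.1645
Δφ = 0.2611 − 0.1645 = 0.0966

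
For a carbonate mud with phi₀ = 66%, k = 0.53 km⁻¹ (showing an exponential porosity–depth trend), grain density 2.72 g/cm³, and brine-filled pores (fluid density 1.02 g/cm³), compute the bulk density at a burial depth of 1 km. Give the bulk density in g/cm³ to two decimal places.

Porosity at depth: phi = 0.66·exp(−0.53×1) = 0.66×0.5886 = 0.3885
Bulk density: ρ_b = (1−phi)ρ_g + phi·ρ_f = 0.6115×2.72 + 0.3885×1.02
       = 1.663 + 0.396 = 2.060 g/cm³

2.06 g/cm³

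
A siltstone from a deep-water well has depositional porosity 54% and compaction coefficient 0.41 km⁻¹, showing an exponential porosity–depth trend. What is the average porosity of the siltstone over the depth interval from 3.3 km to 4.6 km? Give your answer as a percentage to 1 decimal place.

⟨φ⟩ = (1/(z₂−z₁)) ∫ φ₀ e^(−cz) dz = φ₀·(e^(−c·z₁) − e^(−c·z₂)) / (c·(z₂−z₁))
e^(−0.41×3.3) = 0.2585; e^(−0.41×4.6) = 0.1517
⟨φ⟩ = 0.54 × (0.2585 − 0.1517) / (0.41 × 1.3) = 0.54 × 0.2003 = 0.1082

10.8%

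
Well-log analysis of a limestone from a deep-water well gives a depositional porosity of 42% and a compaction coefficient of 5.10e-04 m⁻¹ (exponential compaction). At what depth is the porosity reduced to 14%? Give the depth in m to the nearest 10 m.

Working in km (1 km = 1000 m; c in km⁻¹ = c in m⁻¹ × 1000):
Invert Athy's law: z = ln(phi₀/phi) / c
z = ln(0.42/0.14) / 0.51 = ln(3) / 0.51 = 1.0986 / 0.51 = 2.154 km

2150 m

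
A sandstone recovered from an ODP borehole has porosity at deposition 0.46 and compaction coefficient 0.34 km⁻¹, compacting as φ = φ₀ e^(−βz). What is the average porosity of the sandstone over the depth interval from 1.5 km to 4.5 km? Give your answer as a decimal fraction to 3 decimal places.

0.173

⟨φ⟩ = (1/(z₂−z₁)) ∫ φ₀ e^(−βz) dz = φ₀·(e^(−β·z₁) − e^(−β·z₂)) / (β·(z₂−z₁))
e^(−0.34×1.5) = 0.6005; e^(−0.34×4.5) = 0.2165
⟨φ⟩ = 0.46 × (0.6005 − 0.2165) / (0.34 × 3) = 0.46 × 0.3764 = 0.1732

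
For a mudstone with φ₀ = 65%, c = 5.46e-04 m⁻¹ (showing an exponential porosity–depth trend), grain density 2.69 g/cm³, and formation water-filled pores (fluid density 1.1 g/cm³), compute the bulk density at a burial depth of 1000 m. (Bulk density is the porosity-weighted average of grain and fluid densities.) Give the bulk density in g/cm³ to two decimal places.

Working in km (1 km = 1000 m; c in km⁻¹ = c in m⁻¹ × 1000):
Porosity at depth: φ = 0.65·exp(−0.546×1) = 0.65×0.5793 = 0.3765
Bulk density: ρ_b = (1−φ)ρ_g + φ·ρ_f = 0.6235×2.69 + 0.3765×1.1
       = 1.677 + 0.414 = 2.091 g/cm³

2.09 g/cm³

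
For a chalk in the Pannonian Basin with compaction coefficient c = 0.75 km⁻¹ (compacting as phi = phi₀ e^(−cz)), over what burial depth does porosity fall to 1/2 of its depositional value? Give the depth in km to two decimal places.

0.92 km

phi/phi₀ = 1/2 ⇒ exp(−c·z) = 1/2 ⇒ z = ln(2) / c
z = 0.6931 / 0.75 = 0.924 km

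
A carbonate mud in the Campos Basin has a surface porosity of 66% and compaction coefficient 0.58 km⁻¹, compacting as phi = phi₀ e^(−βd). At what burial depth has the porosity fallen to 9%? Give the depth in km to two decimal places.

3.44 km

Invert Athy's law: d = ln(phi₀/phi) / β
d = ln(0.66/0.09) / 0.58 = ln(7.333) / 0.58 = 1.9924 / 0.58 = 3.435 km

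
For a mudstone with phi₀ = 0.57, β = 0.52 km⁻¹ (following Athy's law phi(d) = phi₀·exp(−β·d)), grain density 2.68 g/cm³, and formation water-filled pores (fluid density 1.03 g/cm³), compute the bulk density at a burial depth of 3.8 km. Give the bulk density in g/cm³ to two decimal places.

2.55 g/cm³

Porosity at depth: phi = 0.57·exp(−0.52×3.8) = 0.57×0.1386 = 0.0790
Bulk density: ρ_b = (1−phi)ρ_g + phi·ρ_f = 0.9210×2.68 + 0.0790×1.03
       = 2.468 + 0.081 = 2.550 g/cm³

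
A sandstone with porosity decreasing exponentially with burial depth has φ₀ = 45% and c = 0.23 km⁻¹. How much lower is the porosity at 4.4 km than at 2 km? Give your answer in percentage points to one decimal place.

φ(2) = 0.45·e^(−0.23×2) = 0.2841
φ(4.4) = 0.45·e^(−0.23×4.4) = 0.1636
Δφ = 0.2841 − 0.1636 = 0.1205

12.1 percentage points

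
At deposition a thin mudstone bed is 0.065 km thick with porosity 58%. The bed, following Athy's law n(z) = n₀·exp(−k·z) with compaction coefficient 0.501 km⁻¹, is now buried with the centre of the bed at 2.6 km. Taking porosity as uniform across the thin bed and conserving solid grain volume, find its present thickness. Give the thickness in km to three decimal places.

0.032 km

Porosity at 2.6 km: n = 0.58·exp(−0.501×2.6) = 0.1577
Solid-volume conservation: h(1−n) = h₀(1−n₀) ⇒ h = h₀·(1−n₀)/(1−n)
h = 0.065 × (1 − 0.58)/(1 − 0.1577) = 0.065 × 0.4986 = 0.0324 km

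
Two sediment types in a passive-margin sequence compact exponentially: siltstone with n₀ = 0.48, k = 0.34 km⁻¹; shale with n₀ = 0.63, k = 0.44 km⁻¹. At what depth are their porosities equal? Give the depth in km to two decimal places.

Set n₀ₐ e^(−kₐd) = n₀ᵦ e^(−kᵦd) ⇒ ln(n₀ₐ/n₀ᵦ) = (kₐ − kᵦ)·d
d = ln(0.48/0.63) / (0.34 − 0.44) = -0.2719 / -0.1 = 2.719 km

2.72 km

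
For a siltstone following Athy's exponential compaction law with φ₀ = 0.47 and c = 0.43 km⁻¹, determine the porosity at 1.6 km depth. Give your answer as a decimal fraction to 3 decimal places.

φ = φ₀·exp(−c·d) = 0.47 × exp(−0.43 × 1.6) = 0.47 × exp(−0.688)
  = 0.47 × 0.5026 = 0.2362

0.236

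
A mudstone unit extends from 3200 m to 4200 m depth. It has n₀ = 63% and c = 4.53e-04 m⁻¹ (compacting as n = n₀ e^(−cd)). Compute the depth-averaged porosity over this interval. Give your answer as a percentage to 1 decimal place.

11.9%

Working in km (1 km = 1000 m; c in km⁻¹ = c in m⁻¹ × 1000):
⟨n⟩ = (1/(d₂−d₁)) ∫ n₀ e^(−cd) dd = n₀·(e^(−c·d₁) − e^(−c·d₂)) / (c·(d₂−d₁))
e^(−0.453×3.2) = 0.2347; e^(−0.453×4.2) = 0.1492
⟨n⟩ = 0.63 × (0.2347 − 0.1492) / (0.453 × 1) = 0.63 × 0.1887 = 0.1189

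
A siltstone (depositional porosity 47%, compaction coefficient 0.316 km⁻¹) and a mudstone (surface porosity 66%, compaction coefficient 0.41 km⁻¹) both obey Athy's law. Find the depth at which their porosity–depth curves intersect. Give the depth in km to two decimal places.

3.61 km

Set n₀ₐ e^(−kₐZ) = n₀ᵦ e^(−kᵦZ) ⇒ ln(n₀ₐ/n₀ᵦ) = (kₐ − kᵦ)·Z
Z = ln(0.47/0.66) / (0.316 − 0.41) = -0.3395 / -0.094 = 3.612 km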